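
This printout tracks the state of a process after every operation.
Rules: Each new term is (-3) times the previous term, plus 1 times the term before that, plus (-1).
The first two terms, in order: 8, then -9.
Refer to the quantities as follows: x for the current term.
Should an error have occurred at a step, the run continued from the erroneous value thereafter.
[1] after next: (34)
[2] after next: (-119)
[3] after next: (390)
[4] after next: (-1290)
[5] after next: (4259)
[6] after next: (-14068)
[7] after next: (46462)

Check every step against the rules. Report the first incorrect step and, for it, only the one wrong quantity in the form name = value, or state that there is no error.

Recomputing the run from the initial state:
step 1: x = 34
step 2: x = -112
step 3: x = 369
step 4: x = -1220
step 5: x = 4028
step 6: x = -13305
step 7: x = 43942
The first disagreement with the printout is at step 2, where the value should be x = -112.

step 2, x = -112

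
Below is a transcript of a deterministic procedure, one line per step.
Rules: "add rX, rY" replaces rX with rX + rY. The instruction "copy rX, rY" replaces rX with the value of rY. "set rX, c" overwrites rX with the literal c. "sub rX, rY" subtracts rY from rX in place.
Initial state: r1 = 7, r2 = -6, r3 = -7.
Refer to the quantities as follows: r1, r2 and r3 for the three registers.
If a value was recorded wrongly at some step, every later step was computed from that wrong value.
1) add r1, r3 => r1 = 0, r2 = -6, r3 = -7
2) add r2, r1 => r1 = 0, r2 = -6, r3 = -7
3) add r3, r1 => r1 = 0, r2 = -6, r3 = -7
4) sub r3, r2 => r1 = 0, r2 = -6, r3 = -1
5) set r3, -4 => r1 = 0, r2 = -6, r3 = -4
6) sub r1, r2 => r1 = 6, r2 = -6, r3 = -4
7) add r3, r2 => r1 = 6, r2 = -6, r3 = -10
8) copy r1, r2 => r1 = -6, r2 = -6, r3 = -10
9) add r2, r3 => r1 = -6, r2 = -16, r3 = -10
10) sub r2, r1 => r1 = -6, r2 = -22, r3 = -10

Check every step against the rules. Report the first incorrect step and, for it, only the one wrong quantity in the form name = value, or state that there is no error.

step 10, r2 = -10

step 1: r1 = 7 + -7 = 0 -> consistent with the transcript
step 2: r2 = -6 + 0 = -6 -> same as recorded
step 3: r3 = -7 + 0 = -7 -> consistent with the transcript
step 4: r3 = -7 - -6 = -1 -> same as recorded
step 5: r3 = -4 -> agrees with the transcript
step 6: r1 = 0 - -6 = 6 -> no discrepancy
step 7: r3 = -4 + -6 = -10 -> consistent with the transcript
step 8: r1 = -6 -> consistent with the transcript
step 9: r2 = -6 + -10 = -16 -> exactly as logged
step 10: r2 = -16 - -6 = -10 -> the transcript has a different value
The audit stops at step 10: the recorded entry is wrong and should be r2 = -10.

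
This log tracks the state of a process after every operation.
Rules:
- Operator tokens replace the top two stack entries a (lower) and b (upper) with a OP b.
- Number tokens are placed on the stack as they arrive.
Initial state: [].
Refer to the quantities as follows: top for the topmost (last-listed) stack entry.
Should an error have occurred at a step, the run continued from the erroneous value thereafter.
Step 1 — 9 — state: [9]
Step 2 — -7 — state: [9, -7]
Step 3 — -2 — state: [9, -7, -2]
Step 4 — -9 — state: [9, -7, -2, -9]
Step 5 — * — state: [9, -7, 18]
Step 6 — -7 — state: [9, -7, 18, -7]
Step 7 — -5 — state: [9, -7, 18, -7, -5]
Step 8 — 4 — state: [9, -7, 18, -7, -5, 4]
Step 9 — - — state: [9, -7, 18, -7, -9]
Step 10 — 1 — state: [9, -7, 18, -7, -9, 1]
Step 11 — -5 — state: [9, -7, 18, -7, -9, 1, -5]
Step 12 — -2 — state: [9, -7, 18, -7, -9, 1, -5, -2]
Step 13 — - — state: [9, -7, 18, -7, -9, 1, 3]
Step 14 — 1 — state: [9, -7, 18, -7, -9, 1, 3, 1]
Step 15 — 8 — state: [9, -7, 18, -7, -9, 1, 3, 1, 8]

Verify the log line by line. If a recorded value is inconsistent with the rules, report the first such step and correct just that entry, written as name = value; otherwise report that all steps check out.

Recomputing the run from the initial state:
step 1: [9]
step 2: [9, -7]
step 3: [9, -7, -2]
step 4: [9, -7, -2, -9]
step 5: [9, -7, 18]
step 6: [9, -7, 18, -7]
step 7: [9, -7, 18, -7, -5]
step 8: [9, -7, 18, -7, -5, 4]
step 9: [9, -7, 18, -7, -9]
step 10: [9, -7, 18, -7, -9, 1]
step 11: [9, -7, 18, -7, -9, 1, -5]
step 12: [9, -7, 18, -7, -9, 1, -5, -2]
step 13: [9, -7, 18, -7, -9, 1, -3]
step 14: [9, -7, 18, -7, -9, 1, -3, 1]
step 15: [9, -7, 18, -7, -9, 1, -3, 1, 8]
The first disagreement with the log is at step 13, where the value should be top = -3.

step 13, top = -3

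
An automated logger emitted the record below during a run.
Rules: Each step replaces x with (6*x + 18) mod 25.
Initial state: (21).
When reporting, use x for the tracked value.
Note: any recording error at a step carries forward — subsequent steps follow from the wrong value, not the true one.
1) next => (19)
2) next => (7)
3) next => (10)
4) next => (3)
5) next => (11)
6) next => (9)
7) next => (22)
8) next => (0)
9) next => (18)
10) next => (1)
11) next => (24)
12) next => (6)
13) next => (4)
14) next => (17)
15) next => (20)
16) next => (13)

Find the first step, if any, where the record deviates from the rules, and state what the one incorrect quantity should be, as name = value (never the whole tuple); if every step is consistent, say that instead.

step 12, x = 12

Recomputing the run from the initial state:
step 1: x = 19
step 2: x = 7
step 3: x = 10
step 4: x = 3
step 5: x = 11
step 6: x = 9
step 7: x = 22
step 8: x = 0
step 9: x = 18
step 10: x = 1
step 11: x = 24
step 12: x = 12
step 13: x = 15
step 14: x = 8
step 15: x = 16
step 16: x = 14
The first disagreement with the record is at step 12, where the value should be x = 12.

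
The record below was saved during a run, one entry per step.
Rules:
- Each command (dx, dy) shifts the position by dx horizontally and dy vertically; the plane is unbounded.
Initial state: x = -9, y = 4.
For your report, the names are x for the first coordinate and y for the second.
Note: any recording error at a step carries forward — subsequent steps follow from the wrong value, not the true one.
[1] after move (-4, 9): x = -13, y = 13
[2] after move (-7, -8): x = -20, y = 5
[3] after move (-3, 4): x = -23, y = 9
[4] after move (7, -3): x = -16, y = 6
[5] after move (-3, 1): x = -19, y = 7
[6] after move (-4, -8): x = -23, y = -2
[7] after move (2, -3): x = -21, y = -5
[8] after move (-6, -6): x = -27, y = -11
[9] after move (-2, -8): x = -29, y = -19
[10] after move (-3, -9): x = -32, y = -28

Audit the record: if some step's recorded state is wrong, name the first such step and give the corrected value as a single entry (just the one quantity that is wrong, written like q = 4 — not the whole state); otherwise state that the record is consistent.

step 6, y = -1

Recomputing the run from the initial state:
step 1: x = -13, y = 13
step 2: x = -20, y = 5
step 3: x = -23, y = 9
step 4: x = -16, y = 6
step 5: x = -19, y = 7
step 6: x = -23, y = -1
step 7: x = -21, y = -4
step 8: x = -27, y = -10
step 9: x = -29, y = -18
step 10: x = -32, y = -27
The first disagreement with the record is at step 6, where the value should be y = -1.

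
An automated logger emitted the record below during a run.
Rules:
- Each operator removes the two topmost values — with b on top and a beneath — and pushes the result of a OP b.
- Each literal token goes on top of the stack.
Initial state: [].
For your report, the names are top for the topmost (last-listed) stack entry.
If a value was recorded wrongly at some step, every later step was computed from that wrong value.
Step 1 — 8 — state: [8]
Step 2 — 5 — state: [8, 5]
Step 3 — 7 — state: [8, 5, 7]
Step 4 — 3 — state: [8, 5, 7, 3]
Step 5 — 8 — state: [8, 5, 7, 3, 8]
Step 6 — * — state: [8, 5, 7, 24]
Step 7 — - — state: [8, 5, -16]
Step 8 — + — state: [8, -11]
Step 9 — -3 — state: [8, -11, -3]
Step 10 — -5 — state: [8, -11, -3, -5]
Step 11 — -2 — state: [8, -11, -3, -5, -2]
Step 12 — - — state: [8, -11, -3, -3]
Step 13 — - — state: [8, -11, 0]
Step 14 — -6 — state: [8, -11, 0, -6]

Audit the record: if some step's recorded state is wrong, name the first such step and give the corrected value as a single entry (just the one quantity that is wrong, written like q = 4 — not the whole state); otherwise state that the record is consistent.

step 7, top = -17

Recomputing the run from the initial state:
step 1: [8]
step 2: [8, 5]
step 3: [8, 5, 7]
step 4: [8, 5, 7, 3]
step 5: [8, 5, 7, 3, 8]
step 6: [8, 5, 7, 24]
step 7: [8, 5, -17]
step 8: [8, -12]
step 9: [8, -12, -3]
step 10: [8, -12, -3, -5]
step 11: [8, -12, -3, -5, -2]
step 12: [8, -12, -3, -3]
step 13: [8, -12, 0]
step 14: [8, -12, 0, -6]
The first disagreement with the record is at step 7, where the value should be top = -17.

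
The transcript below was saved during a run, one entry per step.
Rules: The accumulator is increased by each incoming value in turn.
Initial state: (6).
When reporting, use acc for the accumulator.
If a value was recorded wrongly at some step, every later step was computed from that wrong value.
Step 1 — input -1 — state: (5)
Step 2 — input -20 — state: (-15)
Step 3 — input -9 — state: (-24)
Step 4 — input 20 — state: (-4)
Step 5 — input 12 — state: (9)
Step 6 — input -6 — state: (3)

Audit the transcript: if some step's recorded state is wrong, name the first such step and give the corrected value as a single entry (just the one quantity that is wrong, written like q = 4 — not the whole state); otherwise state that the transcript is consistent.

step 5, acc = 8

Recomputing the run from the initial state:
step 1: acc = 5
step 2: acc = -15
step 3: acc = -24
step 4: acc = -4
step 5: acc = 8
step 6: acc = 2
The first disagreement with the transcript is at step 5, where the value should be acc = 8.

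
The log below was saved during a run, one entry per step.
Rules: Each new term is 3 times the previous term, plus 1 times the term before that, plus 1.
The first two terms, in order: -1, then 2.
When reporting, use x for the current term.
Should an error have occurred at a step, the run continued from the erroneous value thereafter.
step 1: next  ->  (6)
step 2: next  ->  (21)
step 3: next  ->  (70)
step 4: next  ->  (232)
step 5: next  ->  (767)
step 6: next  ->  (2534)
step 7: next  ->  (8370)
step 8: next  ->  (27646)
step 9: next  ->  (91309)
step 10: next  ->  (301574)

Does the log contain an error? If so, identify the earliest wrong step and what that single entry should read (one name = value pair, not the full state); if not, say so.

Recomputing the run from the initial state:
step 1: x = 6
step 2: x = 21
step 3: x = 70
step 4: x = 232
step 5: x = 767
step 6: x = 2534
step 7: x = 8370
step 8: x = 27645
step 9: x = 91306
step 10: x = 301564
The first disagreement with the log is at step 8, where the value should be x = 27645.

step 8, x = 27645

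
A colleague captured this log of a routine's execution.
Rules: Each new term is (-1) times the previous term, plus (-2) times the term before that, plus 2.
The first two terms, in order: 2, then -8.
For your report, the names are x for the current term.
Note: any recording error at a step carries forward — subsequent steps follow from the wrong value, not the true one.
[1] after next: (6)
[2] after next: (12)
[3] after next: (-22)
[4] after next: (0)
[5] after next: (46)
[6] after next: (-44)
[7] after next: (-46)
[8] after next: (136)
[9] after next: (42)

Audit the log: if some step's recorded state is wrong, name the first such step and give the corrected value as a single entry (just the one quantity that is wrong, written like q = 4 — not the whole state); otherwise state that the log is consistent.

Recomputing the run from the initial state:
step 1: x = 6
step 2: x = 12
step 3: x = -22
step 4: x = 0
step 5: x = 46
step 6: x = -44
step 7: x = -46
step 8: x = 136
step 9: x = -42
The first disagreement with the log is at step 9, where the value should be x = -42.

step 9, x = -42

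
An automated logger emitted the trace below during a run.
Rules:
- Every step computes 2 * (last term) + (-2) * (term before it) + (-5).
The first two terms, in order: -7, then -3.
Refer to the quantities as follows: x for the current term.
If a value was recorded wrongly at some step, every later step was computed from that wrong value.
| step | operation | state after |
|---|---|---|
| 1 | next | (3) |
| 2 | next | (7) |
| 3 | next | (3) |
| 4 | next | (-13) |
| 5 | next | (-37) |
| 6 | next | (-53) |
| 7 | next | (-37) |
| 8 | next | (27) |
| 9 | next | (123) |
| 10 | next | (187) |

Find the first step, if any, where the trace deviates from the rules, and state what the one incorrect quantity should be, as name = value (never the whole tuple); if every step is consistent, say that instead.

no error

Step 1: x = 2*(-3) + (-2)*(-7) + (-5) = 3 — confirmed correct.
Step 2: x = 2*(3) + (-2)*(-3) + (-5) = 7 — consistent with the trace.
Step 3: x = 2*(7) + (-2)*(3) + (-5) = 3 — agrees with the trace.
Step 4: x = 2*(3) + (-2)*(7) + (-5) = -13 — same as recorded.
Step 5: x = 2*(-13) + (-2)*(3) + (-5) = -37 — confirmed correct.
Step 6: x = 2*(-37) + (-2)*(-13) + (-5) = -53 — same as recorded.
Step 7: x = 2*(-53) + (-2)*(-37) + (-5) = -37 — agrees with the trace.
Step 8: x = 2*(-37) + (-2)*(-53) + (-5) = 27 — matches.
Step 9: x = 2*(27) + (-2)*(-37) + (-5) = 123 — same as recorded.
Step 10: x = 2*(123) + (-2)*(27) + (-5) = 187 — consistent with the trace.
The whole run recomputes cleanly — no discrepancies.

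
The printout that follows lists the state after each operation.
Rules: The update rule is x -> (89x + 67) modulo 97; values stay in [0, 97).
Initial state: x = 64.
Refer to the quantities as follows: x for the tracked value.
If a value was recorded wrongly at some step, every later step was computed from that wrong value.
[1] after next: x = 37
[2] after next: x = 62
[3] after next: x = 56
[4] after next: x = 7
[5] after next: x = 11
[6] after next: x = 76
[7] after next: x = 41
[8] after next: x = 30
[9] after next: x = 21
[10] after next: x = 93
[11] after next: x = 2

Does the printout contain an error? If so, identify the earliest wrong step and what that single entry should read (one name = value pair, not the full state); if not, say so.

step 1, x = 40

Step 1: x = (89*64 + 67) mod 97 = 40 — the printout disagrees here.
First deviation found at step 1; the corrected entry is x = 40.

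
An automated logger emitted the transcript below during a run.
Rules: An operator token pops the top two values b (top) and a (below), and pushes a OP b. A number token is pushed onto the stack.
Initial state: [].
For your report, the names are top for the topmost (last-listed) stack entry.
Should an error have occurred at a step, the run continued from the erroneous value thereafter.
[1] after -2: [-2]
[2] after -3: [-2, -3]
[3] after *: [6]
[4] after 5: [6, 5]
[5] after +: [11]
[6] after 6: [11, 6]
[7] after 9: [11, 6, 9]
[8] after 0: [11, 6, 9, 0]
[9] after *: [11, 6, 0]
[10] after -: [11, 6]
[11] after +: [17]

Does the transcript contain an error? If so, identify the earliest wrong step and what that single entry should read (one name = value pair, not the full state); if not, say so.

1. push -2: top = -2 (matches)
2. push -3: top = -3 (in agreement)
3. -2 * -3 = 6 (checks out)
4. push 5: top = 5 (checks out)
5. 6 + 5 = 11 (exactly as logged)
6. push 6: top = 6 (consistent with the transcript)
7. push 9: top = 9 (consistent with the transcript)
8. push 0: top = 0 (same as recorded)
9. 9 * 0 = 0 (exactly as logged)
10. 6 - 0 = 6 (same as recorded)
11. 11 + 6 = 17 (exactly as logged)
No step deviates from the rules.

no error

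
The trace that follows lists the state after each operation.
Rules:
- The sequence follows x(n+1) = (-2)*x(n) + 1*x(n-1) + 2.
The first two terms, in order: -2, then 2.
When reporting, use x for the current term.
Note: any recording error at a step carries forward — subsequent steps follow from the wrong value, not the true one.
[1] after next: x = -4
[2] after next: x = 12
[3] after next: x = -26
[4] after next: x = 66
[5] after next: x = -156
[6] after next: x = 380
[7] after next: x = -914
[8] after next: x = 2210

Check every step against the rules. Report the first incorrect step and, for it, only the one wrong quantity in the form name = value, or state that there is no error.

no error

1. x = -2*(2) + (1)*(-2) + (2) = -4 (checks out)
2. x = -2*(-4) + (1)*(2) + (2) = 12 (same as recorded)
3. x = -2*(12) + (1)*(-4) + (2) = -26 (verified)
4. x = -2*(-26) + (1)*(12) + (2) = 66 (checks out)
5. x = -2*(66) + (1)*(-26) + (2) = -156 (same as recorded)
6. x = -2*(-156) + (1)*(66) + (2) = 380 (no discrepancy)
7. x = -2*(380) + (1)*(-156) + (2) = -914 (confirmed correct)
8. x = -2*(-914) + (1)*(380) + (2) = 2210 (agrees with the trace)
The recomputation confirms every line.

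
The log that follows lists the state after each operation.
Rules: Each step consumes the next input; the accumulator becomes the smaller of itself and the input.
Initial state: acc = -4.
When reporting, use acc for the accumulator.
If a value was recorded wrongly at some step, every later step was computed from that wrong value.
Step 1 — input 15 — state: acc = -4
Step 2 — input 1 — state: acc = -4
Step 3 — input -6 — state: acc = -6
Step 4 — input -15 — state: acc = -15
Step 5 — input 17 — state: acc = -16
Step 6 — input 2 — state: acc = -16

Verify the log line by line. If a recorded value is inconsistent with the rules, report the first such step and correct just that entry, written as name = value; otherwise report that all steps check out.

step 5, acc = -15

Recomputing the run from the initial state:
step 1: acc = -4
step 2: acc = -4
step 3: acc = -6
step 4: acc = -15
step 5: acc = -15
step 6: acc = -15
The first disagreement with the log is at step 5, where the value should be acc = -15.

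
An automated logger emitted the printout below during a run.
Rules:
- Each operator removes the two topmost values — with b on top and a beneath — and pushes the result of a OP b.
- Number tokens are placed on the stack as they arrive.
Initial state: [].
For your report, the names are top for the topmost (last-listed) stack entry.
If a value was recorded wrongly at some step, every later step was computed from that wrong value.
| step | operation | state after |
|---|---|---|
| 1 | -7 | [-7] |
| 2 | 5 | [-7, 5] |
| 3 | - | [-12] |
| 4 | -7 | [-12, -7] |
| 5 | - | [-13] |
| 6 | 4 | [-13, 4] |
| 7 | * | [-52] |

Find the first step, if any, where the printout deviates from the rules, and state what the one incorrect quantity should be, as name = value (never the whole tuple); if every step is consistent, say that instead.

step 5, top = -5

Step 1: push -7: top = -7 — in agreement.
Step 2: push 5: top = 5 — checks out.
Step 3: -7 - 5 = -12 — consistent with the printout.
Step 4: push -7: top = -7 — exactly as logged.
Step 5: -12 - -7 = -5 — the printout disagrees here.
Step 5 is the first one off; corrected, top = -5.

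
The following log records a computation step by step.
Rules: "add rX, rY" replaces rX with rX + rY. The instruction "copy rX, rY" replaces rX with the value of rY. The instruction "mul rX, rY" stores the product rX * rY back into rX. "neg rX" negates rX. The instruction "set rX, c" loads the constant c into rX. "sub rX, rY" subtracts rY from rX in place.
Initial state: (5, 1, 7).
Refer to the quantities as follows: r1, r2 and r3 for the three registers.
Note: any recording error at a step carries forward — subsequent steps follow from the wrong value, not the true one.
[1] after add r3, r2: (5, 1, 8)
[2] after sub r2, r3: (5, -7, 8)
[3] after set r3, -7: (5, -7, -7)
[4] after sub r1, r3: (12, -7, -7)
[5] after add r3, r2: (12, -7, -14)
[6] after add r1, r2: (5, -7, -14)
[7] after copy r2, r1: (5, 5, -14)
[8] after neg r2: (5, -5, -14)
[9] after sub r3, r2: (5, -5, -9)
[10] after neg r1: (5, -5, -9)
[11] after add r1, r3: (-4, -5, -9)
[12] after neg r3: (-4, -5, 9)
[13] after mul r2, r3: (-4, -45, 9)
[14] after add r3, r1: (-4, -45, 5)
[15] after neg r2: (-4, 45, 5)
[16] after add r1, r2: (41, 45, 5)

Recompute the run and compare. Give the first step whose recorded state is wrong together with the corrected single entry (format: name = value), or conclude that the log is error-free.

Recomputing the run from the initial state:
step 1: r1 = 5, r2 = 1, r3 = 8
step 2: r1 = 5, r2 = -7, r3 = 8
step 3: r1 = 5, r2 = -7, r3 = -7
step 4: r1 = 12, r2 = -7, r3 = -7
step 5: r1 = 12, r2 = -7, r3 = -14
step 6: r1 = 5, r2 = -7, r3 = -14
step 7: r1 = 5, r2 = 5, r3 = -14
step 8: r1 = 5, r2 = -5, r3 = -14
step 9: r1 = 5, r2 = -5, r3 = -9
step 10: r1 = -5, r2 = -5, r3 = -9
step 11: r1 = -14, r2 = -5, r3 = -9
step 12: r1 = -14, r2 = -5, r3 = 9
step 13: r1 = -14, r2 = -45, r3 = 9
step 14: r1 = -14, r2 = -45, r3 = -5
step 15: r1 = -14, r2 = 45, r3 = -5
step 16: r1 = 31, r2 = 45, r3 = -5
The first disagreement with the log is at step 10, where the value should be r1 = -5.

step 10, r1 = -5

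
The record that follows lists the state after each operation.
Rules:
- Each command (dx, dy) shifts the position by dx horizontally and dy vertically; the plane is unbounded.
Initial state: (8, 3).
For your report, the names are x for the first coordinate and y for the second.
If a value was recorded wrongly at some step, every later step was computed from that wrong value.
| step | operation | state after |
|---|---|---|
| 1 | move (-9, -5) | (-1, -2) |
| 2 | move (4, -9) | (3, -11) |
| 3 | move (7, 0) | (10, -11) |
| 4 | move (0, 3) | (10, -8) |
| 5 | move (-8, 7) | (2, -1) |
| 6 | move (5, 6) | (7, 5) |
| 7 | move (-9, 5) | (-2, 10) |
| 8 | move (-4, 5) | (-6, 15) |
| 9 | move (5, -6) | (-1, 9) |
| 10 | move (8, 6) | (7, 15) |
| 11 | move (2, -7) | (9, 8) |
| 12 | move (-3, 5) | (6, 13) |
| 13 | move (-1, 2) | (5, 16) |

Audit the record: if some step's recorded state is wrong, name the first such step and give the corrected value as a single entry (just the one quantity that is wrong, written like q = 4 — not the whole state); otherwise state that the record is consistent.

step 13, y = 15

1. x = 8 + (-9) = -1, y = 3 + (-5) = -2 (agrees with the record)
2. x = -1 + (4) = 3, y = -2 + (-9) = -11 (no discrepancy)
3. x = 3 + (7) = 10, y = -11 + (0) = -11 (same as recorded)
4. x = 10 + (0) = 10, y = -11 + (3) = -8 (matches)
5. x = 10 + (-8) = 2, y = -8 + (7) = -1 (in agreement)
6. x = 2 + (5) = 7, y = -1 + (6) = 5 (exactly as logged)
7. x = 7 + (-9) = -2, y = 5 + (5) = 10 (no discrepancy)
8. x = -2 + (-4) = -6, y = 10 + (5) = 15 (in agreement)
9. x = -6 + (5) = -1, y = 15 + (-6) = 9 (agrees with the record)
10. x = -1 + (8) = 7, y = 9 + (6) = 15 (in agreement)
11. x = 7 + (2) = 9, y = 15 + (-7) = 8 (consistent with the record)
12. x = 9 + (-3) = 6, y = 8 + (5) = 13 (same as recorded)
13. x = 6 + (-1) = 5, y = 13 + (2) = 15 (the record has a different value)
So the first discrepancy is step 13, where the right value is y = 15.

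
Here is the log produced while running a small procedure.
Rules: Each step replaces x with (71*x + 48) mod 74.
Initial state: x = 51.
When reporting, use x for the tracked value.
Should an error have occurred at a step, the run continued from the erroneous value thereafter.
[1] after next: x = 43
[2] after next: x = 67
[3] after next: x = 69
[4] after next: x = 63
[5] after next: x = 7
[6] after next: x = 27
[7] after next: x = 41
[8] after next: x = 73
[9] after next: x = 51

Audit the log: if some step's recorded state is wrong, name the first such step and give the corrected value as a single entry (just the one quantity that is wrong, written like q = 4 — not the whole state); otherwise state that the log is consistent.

1. x = (71*51 + 48) mod 74 = 43 (verified)
2. x = (71*43 + 48) mod 74 = 67 (verified)
3. x = (71*67 + 48) mod 74 = 69 (no discrepancy)
4. x = (71*69 + 48) mod 74 = 63 (agrees with the log)
5. x = (71*63 + 48) mod 74 = 7 (confirmed correct)
6. x = (71*7 + 48) mod 74 = 27 (matches)
7. x = (71*27 + 48) mod 74 = 41 (checks out)
8. x = (71*41 + 48) mod 74 = 73 (confirmed correct)
9. x = (71*73 + 48) mod 74 = 51 (exactly as logged)
No step deviates from the rules.

no error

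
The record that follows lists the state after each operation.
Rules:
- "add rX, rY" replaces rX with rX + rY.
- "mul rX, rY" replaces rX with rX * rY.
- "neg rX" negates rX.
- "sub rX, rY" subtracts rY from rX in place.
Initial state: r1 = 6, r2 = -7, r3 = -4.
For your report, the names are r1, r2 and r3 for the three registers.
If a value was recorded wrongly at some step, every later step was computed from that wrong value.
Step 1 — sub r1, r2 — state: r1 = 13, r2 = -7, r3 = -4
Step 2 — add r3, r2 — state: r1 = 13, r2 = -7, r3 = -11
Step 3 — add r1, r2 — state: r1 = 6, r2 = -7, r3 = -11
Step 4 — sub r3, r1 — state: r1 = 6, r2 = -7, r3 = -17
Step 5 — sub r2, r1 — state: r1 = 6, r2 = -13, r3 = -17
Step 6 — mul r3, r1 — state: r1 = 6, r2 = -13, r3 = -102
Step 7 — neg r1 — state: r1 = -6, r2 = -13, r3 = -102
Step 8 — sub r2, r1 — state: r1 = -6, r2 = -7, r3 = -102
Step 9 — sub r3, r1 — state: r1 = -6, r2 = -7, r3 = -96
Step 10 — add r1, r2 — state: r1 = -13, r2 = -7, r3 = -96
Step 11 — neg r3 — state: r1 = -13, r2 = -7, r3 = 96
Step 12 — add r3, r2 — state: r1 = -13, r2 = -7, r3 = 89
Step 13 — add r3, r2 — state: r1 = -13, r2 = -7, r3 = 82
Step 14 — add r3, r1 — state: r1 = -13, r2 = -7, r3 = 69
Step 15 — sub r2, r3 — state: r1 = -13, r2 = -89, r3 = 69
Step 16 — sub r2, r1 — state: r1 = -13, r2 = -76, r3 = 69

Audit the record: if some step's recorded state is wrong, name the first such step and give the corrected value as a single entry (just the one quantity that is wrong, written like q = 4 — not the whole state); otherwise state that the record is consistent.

step 15, r2 = -76

1. r1 = 6 - -7 = 13 (no discrepancy)
2. r3 = -4 + -7 = -11 (confirmed correct)
3. r1 = 13 + -7 = 6 (matches)
4. r3 = -11 - 6 = -17 (confirmed correct)
5. r2 = -7 - 6 = -13 (checks out)
6. r3 = -17 * 6 = -102 (in agreement)
7. r1 = -(6) = -6 (no discrepancy)
8. r2 = -13 - -6 = -7 (consistent with the record)
9. r3 = -102 - -6 = -96 (verified)
10. r1 = -6 + -7 = -13 (checks out)
11. r3 = -(-96) = 96 (in agreement)
12. r3 = 96 + -7 = 89 (checks out)
13. r3 = 89 + -7 = 82 (same as recorded)
14. r3 = 82 + -13 = 69 (same as recorded)
15. r2 = -7 - 69 = -76 (a discrepancy with the record)
Step 15 is the first one off; corrected, r2 = -76.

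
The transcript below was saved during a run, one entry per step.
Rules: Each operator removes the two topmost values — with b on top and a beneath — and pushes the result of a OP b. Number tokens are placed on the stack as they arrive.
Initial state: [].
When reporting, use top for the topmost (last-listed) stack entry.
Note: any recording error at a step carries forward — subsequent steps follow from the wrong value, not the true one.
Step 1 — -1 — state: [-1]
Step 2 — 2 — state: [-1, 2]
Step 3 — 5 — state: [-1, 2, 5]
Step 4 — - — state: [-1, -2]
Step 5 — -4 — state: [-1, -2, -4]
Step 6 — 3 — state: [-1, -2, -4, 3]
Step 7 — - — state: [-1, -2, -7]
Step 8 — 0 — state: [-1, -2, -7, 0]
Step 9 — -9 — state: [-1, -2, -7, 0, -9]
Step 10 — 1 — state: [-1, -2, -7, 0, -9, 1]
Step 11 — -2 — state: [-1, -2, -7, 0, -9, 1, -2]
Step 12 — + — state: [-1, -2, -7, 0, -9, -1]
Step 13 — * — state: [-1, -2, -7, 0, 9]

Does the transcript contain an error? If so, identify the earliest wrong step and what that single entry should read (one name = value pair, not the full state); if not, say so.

Recomputing the run from the initial state:
step 1: [-1]
step 2: [-1, 2]
step 3: [-1, 2, 5]
step 4: [-1, -3]
step 5: [-1, -3, -4]
step 6: [-1, -3, -4, 3]
step 7: [-1, -3, -7]
step 8: [-1, -3, -7, 0]
step 9: [-1, -3, -7, 0, -9]
step 10: [-1, -3, -7, 0, -9, 1]
step 11: [-1, -3, -7, 0, -9, 1, -2]
step 12: [-1, -3, -7, 0, -9, -1]
step 13: [-1, -3, -7, 0, 9]
The first disagreement with the transcript is at step 4, where the value should be top = -3.

step 4, top = -3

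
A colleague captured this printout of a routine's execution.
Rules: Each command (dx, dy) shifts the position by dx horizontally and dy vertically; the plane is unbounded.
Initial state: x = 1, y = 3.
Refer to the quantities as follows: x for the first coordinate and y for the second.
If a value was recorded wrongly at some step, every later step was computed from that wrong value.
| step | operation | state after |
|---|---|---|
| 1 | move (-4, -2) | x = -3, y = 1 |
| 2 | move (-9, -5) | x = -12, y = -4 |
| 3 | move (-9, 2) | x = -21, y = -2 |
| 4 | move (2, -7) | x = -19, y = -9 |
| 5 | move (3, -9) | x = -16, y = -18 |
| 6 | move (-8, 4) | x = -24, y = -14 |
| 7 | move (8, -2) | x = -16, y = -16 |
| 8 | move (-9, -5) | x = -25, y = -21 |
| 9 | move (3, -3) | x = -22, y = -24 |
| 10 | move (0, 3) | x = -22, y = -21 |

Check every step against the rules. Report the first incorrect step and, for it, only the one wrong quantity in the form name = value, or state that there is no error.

Recomputing the run from the initial state:
step 1: x = -3, y = 1
step 2: x = -12, y = -4
step 3: x = -21, y = -2
step 4: x = -19, y = -9
step 5: x = -16, y = -18
step 6: x = -24, y = -14
step 7: x = -16, y = -16
step 8: x = -25, y = -21
step 9: x = -22, y = -24
step 10: x = -22, y = -21
This matches the printout at every step.

no error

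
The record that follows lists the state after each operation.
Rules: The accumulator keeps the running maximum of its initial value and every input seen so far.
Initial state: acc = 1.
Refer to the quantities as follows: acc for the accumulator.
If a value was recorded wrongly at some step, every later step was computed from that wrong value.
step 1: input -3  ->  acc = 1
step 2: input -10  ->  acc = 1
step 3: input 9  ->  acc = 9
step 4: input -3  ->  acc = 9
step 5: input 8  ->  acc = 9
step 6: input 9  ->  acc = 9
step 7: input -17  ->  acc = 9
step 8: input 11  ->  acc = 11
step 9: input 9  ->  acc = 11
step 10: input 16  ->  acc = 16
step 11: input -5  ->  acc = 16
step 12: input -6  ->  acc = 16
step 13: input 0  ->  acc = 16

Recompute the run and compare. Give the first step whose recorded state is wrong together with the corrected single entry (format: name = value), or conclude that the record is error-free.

Recomputing the run from the initial state:
step 1: acc = 1
step 2: acc = 1
step 3: acc = 9
step 4: acc = 9
step 5: acc = 9
step 6: acc = 9
step 7: acc = 9
step 8: acc = 11
step 9: acc = 11
step 10: acc = 16
step 11: acc = 16
step 12: acc = 16
step 13: acc = 16
This matches the record at every step.

no error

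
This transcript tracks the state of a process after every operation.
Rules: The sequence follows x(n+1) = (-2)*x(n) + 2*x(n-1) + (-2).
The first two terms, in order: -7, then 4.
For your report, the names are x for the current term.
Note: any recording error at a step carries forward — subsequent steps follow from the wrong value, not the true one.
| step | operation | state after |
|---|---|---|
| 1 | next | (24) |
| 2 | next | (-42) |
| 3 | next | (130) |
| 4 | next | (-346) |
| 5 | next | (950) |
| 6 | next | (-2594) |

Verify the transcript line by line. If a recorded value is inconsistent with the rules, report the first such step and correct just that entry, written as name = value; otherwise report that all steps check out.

Recomputing the run from the initial state:
step 1: x = -24
step 2: x = 54
step 3: x = -158
step 4: x = 422
step 5: x = -1162
step 6: x = 3166
The first disagreement with the transcript is at step 1, where the value should be x = -24.

step 1, x = -24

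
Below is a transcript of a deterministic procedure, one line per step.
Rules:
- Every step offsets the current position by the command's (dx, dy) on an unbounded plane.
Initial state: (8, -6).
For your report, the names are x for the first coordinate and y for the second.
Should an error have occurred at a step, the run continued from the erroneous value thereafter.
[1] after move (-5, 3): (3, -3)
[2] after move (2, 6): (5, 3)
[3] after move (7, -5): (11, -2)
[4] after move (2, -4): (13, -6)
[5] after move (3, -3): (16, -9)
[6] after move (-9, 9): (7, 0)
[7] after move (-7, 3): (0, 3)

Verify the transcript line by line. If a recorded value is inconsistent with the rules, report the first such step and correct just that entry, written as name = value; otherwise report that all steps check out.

Recomputing the run from the initial state:
step 1: x = 3, y = -3
step 2: x = 5, y = 3
step 3: x = 12, y = -2
step 4: x = 14, y = -6
step 5: x = 17, y = -9
step 6: x = 8, y = 0
step 7: x = 1, y = 3
The first disagreement with the transcript is at step 3, where the value should be x = 12.

step 3, x = 12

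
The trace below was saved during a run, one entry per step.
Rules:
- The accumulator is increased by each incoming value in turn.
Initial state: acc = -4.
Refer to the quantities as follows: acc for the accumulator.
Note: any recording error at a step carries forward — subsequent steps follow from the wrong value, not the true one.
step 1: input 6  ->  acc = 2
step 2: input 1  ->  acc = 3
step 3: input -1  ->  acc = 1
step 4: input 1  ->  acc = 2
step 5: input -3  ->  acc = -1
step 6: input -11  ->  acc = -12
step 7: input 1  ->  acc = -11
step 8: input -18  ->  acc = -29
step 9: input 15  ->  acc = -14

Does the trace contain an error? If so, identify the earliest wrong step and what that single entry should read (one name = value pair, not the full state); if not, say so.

step 3, acc = 2

Step 1: acc = -4 + 6 = 2 — in agreement.
Step 2: acc = 2 + 1 = 3 — no discrepancy.
Step 3: acc = 3 + -1 = 2 — this is not what the trace shows.
So the first discrepancy is step 3, where the right value is acc = 2.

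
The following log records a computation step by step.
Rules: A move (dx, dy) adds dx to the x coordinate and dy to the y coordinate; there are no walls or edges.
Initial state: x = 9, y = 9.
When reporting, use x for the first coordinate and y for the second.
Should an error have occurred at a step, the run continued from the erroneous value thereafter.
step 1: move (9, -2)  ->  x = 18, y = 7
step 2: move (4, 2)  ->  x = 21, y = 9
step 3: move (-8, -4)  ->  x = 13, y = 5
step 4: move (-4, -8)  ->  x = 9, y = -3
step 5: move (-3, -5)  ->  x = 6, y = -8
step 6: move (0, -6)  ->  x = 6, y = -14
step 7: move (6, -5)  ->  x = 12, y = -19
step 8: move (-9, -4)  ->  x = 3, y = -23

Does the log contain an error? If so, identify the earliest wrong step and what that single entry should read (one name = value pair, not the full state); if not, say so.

1. x = 9 + (9) = 18, y = 9 + (-2) = 7 (agrees with the log)
2. x = 18 + (4) = 22, y = 7 + (2) = 9 (a discrepancy with the log)
Conclusion: step 2 carries the first error; the entry should be x = 22.

step 2, x = 22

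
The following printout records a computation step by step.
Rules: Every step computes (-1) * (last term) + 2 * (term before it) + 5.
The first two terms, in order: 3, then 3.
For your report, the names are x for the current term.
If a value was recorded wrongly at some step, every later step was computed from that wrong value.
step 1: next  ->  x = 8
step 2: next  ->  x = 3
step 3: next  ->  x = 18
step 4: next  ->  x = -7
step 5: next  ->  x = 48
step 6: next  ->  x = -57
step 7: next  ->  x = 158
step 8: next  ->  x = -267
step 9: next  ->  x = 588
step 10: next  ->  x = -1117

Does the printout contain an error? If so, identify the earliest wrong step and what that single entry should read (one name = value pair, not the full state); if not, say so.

no error

step 1: x = -1*(3) + (2)*(3) + (5) = 8 -> exactly as logged
step 2: x = -1*(8) + (2)*(3) + (5) = 3 -> matches
step 3: x = -1*(3) + (2)*(8) + (5) = 18 -> consistent with the printout
step 4: x = -1*(18) + (2)*(3) + (5) = -7 -> in agreement
step 5: x = -1*(-7) + (2)*(18) + (5) = 48 -> same as recorded
step 6: x = -1*(48) + (2)*(-7) + (5) = -57 -> in agreement
step 7: x = -1*(-57) + (2)*(48) + (5) = 158 -> same as recorded
step 8: x = -1*(158) + (2)*(-57) + (5) = -267 -> verified
step 9: x = -1*(-267) + (2)*(158) + (5) = 588 -> consistent with the printout
step 10: x = -1*(588) + (2)*(-267) + (5) = -1117 -> in agreement
Each recorded entry agrees with the recomputation.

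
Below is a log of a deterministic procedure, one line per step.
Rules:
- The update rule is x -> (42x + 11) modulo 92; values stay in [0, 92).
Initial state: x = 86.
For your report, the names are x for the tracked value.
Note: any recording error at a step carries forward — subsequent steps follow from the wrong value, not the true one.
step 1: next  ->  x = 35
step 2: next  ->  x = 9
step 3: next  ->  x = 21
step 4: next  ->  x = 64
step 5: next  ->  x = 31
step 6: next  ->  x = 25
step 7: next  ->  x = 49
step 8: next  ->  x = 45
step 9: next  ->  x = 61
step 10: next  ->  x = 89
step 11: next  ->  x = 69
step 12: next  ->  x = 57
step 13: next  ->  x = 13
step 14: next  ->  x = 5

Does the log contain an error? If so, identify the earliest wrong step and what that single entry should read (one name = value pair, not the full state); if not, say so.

step 4, x = 65

Recomputing the run from the initial state:
step 1: x = 35
step 2: x = 9
step 3: x = 21
step 4: x = 65
step 5: x = 73
step 6: x = 41
step 7: x = 77
step 8: x = 25
step 9: x = 49
step 10: x = 45
step 11: x = 61
step 12: x = 89
step 13: x = 69
step 14: x = 57
The first disagreement with the log is at step 4, where the value should be x = 65.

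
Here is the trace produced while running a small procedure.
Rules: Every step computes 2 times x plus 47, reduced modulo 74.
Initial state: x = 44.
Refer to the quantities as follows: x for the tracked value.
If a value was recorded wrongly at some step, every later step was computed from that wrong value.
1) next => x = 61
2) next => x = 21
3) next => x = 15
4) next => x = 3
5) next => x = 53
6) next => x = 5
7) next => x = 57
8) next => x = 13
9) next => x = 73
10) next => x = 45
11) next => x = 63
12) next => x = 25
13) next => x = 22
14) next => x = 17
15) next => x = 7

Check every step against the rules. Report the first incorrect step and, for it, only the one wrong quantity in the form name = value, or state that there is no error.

step 13, x = 23

Step 1: x = (2*44 + 47) mod 74 = 61 — agrees with the trace.
Step 2: x = (2*61 + 47) mod 74 = 21 — agrees with the trace.
Step 3: x = (2*21 + 47) mod 74 = 15 — confirmed correct.
Step 4: x = (2*15 + 47) mod 74 = 3 — in agreement.
Step 5: x = (2*3 + 47) mod 74 = 53 — in agreement.
Step 6: x = (2*53 + 47) mod 74 = 5 — checks out.
Step 7: x = (2*5 + 47) mod 74 = 57 — checks out.
Step 8: x = (2*57 + 47) mod 74 = 13 — same as recorded.
Step 9: x = (2*13 + 47) mod 74 = 73 — same as recorded.
Step 10: x = (2*73 + 47) mod 74 = 45 — checks out.
Step 11: x = (2*45 + 47) mod 74 = 63 — checks out.
Step 12: x = (2*63 + 47) mod 74 = 25 — no discrepancy.
Step 13: x = (2*25 + 47) mod 74 = 23 — first mismatch against the trace.
That makes step 13 the first incorrect line — x = 23 is what it should show.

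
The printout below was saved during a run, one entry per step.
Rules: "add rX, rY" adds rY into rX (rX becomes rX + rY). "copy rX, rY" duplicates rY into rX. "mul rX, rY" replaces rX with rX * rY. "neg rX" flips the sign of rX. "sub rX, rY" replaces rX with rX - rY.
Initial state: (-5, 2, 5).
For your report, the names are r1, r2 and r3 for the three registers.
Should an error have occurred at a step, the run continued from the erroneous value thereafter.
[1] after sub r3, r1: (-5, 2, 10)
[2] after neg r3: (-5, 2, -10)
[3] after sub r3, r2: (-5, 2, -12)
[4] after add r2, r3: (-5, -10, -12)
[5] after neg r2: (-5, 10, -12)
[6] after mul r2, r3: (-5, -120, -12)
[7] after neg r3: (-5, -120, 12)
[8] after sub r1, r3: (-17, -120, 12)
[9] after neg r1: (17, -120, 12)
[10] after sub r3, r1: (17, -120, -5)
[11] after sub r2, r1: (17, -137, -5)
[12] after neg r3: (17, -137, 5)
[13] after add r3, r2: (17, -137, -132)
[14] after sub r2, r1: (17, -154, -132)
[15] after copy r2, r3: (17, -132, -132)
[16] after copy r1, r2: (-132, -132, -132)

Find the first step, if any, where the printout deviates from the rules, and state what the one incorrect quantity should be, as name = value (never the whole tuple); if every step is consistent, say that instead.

1. r3 = 5 - -5 = 10 (no discrepancy)
2. r3 = -(10) = -10 (agrees with the printout)
3. r3 = -10 - 2 = -12 (checks out)
4. r2 = 2 + -12 = -10 (confirmed correct)
5. r2 = -(-10) = 10 (no discrepancy)
6. r2 = 10 * -12 = -120 (matches)
7. r3 = -(-12) = 12 (checks out)
8. r1 = -5 - 12 = -17 (consistent with the printout)
9. r1 = -(-17) = 17 (consistent with the printout)
10. r3 = 12 - 17 = -5 (verified)
11. r2 = -120 - 17 = -137 (checks out)
12. r3 = -(-5) = 5 (no discrepancy)
13. r3 = 5 + -137 = -132 (in agreement)
14. r2 = -137 - 17 = -154 (matches)
15. r2 = -132 (same as recorded)
16. r1 = -132 (verified)
All entries verified; no error found.

no error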